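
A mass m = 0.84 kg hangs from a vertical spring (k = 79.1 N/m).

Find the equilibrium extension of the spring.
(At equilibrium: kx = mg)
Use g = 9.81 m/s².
x_eq = mg/k = 0.84×9.81/79.1 = 0.1042 m = 10.42 cm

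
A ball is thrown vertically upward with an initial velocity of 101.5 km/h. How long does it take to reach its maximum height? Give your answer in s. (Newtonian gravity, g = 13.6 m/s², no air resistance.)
t_up = v₀/g (with unit conversion) = 2.073 s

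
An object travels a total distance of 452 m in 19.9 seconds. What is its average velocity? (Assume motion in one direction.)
v_avg = Δd / Δt = 452 / 19.9 = 22.71 m/s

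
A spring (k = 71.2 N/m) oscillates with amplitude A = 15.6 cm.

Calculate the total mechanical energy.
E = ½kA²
E = ½kA² = ½×71.2×(0.156)² = 0.8664 J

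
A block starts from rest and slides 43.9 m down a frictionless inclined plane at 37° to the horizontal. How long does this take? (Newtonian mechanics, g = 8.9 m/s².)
a = g sin(θ) = 8.9 × sin(37°) = 5.36 m/s²
t = √(2d/a) = √(2 × 43.9 / 5.36) = 4.05 s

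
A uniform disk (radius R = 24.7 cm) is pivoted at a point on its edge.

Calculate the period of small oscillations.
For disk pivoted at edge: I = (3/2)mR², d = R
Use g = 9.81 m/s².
I/m = (3/2)R² = 0.09151 m²; d = R = 0.247 m
T = 2π√((3/2)R²/(gR)) = 2π√(3R/(2g)) = 1.221 s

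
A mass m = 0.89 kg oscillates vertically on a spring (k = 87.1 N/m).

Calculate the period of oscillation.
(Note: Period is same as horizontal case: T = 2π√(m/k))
T = 2π√(m/k) = 2π√(0.89/87.1) = 0.6351 s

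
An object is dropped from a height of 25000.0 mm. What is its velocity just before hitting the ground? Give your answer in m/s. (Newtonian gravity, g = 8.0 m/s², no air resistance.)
v = √(2gh) (with unit conversion) = 20.0 m/s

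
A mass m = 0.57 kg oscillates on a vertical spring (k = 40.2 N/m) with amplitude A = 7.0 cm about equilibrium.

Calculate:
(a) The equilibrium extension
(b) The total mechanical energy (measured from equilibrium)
x_eq = mg/k = 0.57×9.81/40.2 = 0.1391 m = 13.91 cm
E = ½kA² = ½×40.2×(0.07)² = 0.09849 J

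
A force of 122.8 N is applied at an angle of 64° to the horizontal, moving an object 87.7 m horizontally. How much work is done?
W = Fd cosθ = 122.8×87.7×cos(64°) = 4721.1 J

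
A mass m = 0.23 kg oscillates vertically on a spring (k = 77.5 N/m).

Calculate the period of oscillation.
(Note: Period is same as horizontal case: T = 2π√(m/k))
T = 2π√(m/k) = 2π√(0.23/77.5) = 0.3423 s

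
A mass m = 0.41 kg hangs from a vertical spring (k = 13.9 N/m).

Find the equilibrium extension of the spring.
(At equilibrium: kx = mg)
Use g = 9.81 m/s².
x_eq = mg/k = 0.41×9.81/13.9 = 0.2894 m = 28.94 cm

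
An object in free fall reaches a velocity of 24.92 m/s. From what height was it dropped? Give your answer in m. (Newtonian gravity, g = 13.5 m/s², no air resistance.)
h = v²/(2g) = 23.0 m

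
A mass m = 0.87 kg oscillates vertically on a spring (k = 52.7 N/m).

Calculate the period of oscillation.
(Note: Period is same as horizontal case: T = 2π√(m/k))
T = 2π√(m/k) = 2π√(0.87/52.7) = 0.8073 s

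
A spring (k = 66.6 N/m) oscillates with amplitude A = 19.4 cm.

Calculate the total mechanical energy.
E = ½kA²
E = ½kA² = ½×66.6×(0.194)² = 1.253 J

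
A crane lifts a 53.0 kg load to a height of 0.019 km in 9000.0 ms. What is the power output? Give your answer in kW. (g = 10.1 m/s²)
W = mgh = 53×10.1×19 = 1.017e+04 J
P = W/t = 1.017e+04/9 = 1130 W = 1.13 kW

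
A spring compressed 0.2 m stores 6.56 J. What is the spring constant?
PE = ½kx² → k = 2PE/x² = 2×6.56/0.2² = 328.0 N/m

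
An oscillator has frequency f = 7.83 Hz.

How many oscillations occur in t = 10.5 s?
n = f×t = 7.83×10.5 = 82.22 oscillations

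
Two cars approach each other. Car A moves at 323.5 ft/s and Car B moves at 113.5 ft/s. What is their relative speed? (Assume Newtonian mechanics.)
v_rel = v_A + v_B = 323.5 + 113.5 = 437.0 ft/s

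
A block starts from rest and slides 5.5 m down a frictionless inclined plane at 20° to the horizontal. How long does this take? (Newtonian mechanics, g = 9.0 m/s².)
a = g sin(θ) = 9.0 × sin(20°) = 3.08 m/s²
t = √(2d/a) = √(2 × 5.5 / 3.08) = 1.89 s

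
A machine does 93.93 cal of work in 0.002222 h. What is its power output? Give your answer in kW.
P = W/t = 393 J / 7.999 s = 49.13 W = 0.04913 kW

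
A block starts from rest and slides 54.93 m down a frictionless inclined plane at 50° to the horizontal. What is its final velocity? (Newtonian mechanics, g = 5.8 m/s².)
a = g sin(θ) = 5.8 × sin(50°) = 4.44 m/s²
v = √(2ad) = √(2 × 4.44 × 54.93) = 22.09 m/s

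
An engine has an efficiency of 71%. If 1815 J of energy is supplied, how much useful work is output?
W_out = η × W_in = 0.71 × 1815 = 1288.6 J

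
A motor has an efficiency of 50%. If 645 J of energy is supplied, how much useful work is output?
W_out = η × W_in = 0.5 × 645 = 322.5 J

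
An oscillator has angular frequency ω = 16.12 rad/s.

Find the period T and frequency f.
T = 2π/ω = 2π/16.12 = 0.3898 s; f = ω/2π = 2.566 Hz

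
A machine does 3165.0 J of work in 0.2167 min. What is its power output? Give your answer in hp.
P = W/t = 3165 J / 13 s = 243.4 W = 0.3264 hp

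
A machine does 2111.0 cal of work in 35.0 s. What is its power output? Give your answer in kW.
P = W/t = 8832 J / 35 s = 252.4 W = 0.2524 kW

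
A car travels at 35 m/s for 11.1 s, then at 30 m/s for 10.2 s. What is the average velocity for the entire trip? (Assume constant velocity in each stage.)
d₁ = v₁t₁ = 35 × 11.1 = 388.5 m
d₂ = v₂t₂ = 30 × 10.2 = 306 m
d_total = 694.5 m, t_total = 21.3 s
v_avg = d_total/t_total = 694.5/21.3 = 32.61 m/s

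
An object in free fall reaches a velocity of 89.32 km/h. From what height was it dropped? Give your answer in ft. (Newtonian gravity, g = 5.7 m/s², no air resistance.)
h = v²/(2g) (with unit conversion) = 177.2 ft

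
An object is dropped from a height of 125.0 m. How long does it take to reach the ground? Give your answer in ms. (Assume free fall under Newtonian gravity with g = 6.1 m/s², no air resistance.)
t = √(2h/g) (with unit conversion) = 6402.0 ms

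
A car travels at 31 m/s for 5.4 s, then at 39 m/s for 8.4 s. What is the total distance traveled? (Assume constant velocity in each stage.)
d₁ = v₁t₁ = 31 × 5.4 = 167.4 m
d₂ = v₂t₂ = 39 × 8.4 = 327.6 m
d_total = 167.4 + 327.6 = 495.0 m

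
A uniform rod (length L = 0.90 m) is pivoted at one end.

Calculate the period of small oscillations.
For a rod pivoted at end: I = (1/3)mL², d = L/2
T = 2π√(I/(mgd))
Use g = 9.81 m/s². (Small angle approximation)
I/m = (1/3)L² = 0.27 m²; d = L/2 = 0.45 m
T = 2π√(I/(mgd)) = 2π√(0.27/(9.81×0.45)) = 1.554 s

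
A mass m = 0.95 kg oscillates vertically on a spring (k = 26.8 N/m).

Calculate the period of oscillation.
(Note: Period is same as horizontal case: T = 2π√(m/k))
T = 2π√(m/k) = 2π√(0.95/26.8) = 1.183 s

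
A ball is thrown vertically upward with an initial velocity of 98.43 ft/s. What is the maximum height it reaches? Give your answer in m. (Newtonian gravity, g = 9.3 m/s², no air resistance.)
h_max = v₀²/(2g) (with unit conversion) = 48.39 m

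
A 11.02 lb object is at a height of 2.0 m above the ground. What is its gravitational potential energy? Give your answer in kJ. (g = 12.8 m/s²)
PE = mgh = 4.999 kg × 12.8 m/s² × 2 m = 128 J = 0.128 kJ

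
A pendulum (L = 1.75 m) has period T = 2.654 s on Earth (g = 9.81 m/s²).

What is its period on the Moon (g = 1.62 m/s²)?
T = 2π√(L/g), so T_moon/T_earth = √(g_earth/g_moon)
T_moon = 2π√(1.75/1.62) = 6.53 s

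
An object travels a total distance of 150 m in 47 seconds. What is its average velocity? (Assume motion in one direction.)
v_avg = Δd / Δt = 150 / 47 = 3.19 m/s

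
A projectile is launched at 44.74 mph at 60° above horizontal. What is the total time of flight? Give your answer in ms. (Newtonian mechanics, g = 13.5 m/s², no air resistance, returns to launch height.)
T = 2v₀sin(θ)/g (with unit conversion) = 2566.0 ms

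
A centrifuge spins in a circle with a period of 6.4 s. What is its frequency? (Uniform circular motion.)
f = 1/T = 1/6.4 = 0.1562 Hz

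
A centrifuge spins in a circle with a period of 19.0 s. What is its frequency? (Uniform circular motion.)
f = 1/T = 1/19.0 = 0.0526 Hz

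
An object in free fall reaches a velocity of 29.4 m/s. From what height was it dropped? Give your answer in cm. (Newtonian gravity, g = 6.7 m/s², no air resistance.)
h = v²/(2g) (with unit conversion) = 6450.0 cm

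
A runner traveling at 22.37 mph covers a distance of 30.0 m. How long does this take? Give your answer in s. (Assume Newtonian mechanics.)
t = d/v (with unit conversion) = 3.0 s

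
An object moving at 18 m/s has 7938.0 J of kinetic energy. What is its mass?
KE = ½mv² → m = 2KE/v² = 2×7938.0/18² = 49.0 kg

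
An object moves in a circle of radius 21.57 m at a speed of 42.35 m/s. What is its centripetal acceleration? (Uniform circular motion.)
a_c = v²/r = 42.35²/21.57 = 1793.52/21.57 = 83.15 m/s²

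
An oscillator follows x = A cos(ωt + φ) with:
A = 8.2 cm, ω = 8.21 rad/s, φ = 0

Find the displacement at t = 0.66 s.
x = A cos(ωt + φ) = 8.2×cos(8.21×0.66 + 0) = 5.321 cm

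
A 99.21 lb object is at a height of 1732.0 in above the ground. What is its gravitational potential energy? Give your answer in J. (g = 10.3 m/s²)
PE = mgh = 45 kg × 10.3 m/s² × 43.99 m = 2.039e+04 J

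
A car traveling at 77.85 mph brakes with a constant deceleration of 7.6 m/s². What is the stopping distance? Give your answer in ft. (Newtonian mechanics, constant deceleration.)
d = v₀² / (2a) (with unit conversion) = 261.4 ft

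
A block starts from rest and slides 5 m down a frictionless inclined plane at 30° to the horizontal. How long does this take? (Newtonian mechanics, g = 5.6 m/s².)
a = g sin(θ) = 5.6 × sin(30°) = 2.8 m/s²
t = √(2d/a) = √(2 × 5 / 2.8) = 1.89 s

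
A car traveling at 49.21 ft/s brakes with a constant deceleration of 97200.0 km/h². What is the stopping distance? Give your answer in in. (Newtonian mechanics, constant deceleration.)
d = v₀² / (2a) (with unit conversion) = 590.5 in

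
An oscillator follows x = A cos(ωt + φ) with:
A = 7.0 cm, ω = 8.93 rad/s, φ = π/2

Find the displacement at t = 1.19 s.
x = A cos(ωt + φ) = 7.0×cos(8.93×1.19 + π/2) = 6.529 cm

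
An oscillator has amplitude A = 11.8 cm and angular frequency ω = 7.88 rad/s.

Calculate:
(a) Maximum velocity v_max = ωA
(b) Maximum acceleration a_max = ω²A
v_max = ωA = 7.88×0.118 = 0.9298 m/s
a_max = ω²A = 7.88²×0.118 = 7.327 m/s²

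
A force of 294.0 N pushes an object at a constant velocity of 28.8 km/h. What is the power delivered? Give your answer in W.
P = Fv = 294 N × 8 m/s = 2352 W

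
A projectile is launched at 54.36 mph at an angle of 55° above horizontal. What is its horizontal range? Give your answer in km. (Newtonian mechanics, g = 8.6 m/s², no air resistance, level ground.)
R = v₀² sin(2θ) / g (with unit conversion) = 0.06453 km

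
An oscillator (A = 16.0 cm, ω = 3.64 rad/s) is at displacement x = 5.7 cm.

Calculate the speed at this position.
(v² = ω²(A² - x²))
v = ω√(A² − x²) = 3.64×√(0.16² − 0.057²) = 0.5442 m/s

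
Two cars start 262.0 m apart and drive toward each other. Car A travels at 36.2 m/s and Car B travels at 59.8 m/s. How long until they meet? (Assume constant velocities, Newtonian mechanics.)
Combined speed: v_combined = 36.2 + 59.8 = 96 m/s
Time to meet: t = d/96 = 262.0/96 = 2.73 s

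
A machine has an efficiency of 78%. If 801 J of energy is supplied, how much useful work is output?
W_out = η × W_in = 0.78 × 801 = 624.78 J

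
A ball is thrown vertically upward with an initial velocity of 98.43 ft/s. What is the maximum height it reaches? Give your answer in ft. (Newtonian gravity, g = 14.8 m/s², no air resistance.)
h_max = v₀²/(2g) (with unit conversion) = 99.77 ft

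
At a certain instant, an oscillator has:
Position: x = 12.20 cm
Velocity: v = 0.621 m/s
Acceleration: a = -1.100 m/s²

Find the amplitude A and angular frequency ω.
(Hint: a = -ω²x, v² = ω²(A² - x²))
a = −ω²x → ω = √(|a|/x) = √(1.1/0.122) = 3.003 rad/s
v² = ω²(A² − x²) → A = √(x² + v²/ω²) = √(0.122² + 0.621²/3.003²) = 0.2401 m = 24.01 cm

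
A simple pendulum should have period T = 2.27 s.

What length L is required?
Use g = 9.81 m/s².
T = 2π√(L/g) → L = g(T/2π)² = 9.81×(2.27/2π)² = 1.28 m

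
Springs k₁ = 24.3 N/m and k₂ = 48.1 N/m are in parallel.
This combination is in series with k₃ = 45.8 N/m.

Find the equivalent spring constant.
k₁₂ = k₁ + k₂ = 72.4 N/m (parallel)
1/k_eq = 1/k₁₂ + 1/k₃ → k_eq = 28.05 N/m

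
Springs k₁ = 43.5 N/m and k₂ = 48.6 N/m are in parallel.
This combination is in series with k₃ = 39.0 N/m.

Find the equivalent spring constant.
k₁₂ = k₁ + k₂ = 92.1 N/m (parallel)
1/k_eq = 1/k₁₂ + 1/k₃ → k_eq = 27.4 N/m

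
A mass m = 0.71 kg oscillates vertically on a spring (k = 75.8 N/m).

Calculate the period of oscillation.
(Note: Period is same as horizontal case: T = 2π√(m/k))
T = 2π√(m/k) = 2π√(0.71/75.8) = 0.6081 s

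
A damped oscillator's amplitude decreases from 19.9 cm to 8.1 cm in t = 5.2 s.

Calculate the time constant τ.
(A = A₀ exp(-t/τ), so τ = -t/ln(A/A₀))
A/A₀ = 8.1/19.9 = 0.407; ln(A/A₀) = -0.8989
τ = −t/ln(A/A₀) = −5.2/-0.8989 = 5.785 s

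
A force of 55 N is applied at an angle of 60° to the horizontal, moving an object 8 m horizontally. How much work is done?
W = Fd cosθ = 55×8×cos(60°) = 220.0 J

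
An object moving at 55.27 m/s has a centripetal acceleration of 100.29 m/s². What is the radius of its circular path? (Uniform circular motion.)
r = v²/a_c = 55.27²/100.29 = 30.46 m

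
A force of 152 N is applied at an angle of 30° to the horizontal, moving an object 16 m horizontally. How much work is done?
W = Fd cosθ = 152×16×cos(30°) = 2106.2 J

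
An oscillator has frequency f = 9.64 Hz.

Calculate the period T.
T = 1/f = 1/9.64 = 0.1037 s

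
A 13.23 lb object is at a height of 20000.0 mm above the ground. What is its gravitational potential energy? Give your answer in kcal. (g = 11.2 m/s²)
PE = mgh = 6.001 kg × 11.2 m/s² × 20 m = 1344 J = 0.3213 kcal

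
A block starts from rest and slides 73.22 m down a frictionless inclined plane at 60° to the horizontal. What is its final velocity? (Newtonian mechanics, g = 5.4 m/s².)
a = g sin(θ) = 5.4 × sin(60°) = 4.68 m/s²
v = √(2ad) = √(2 × 4.68 × 73.22) = 26.17 m/s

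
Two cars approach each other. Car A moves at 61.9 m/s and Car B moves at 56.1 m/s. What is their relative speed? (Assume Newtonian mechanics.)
v_rel = v_A + v_B = 61.9 + 56.1 = 118.0 m/s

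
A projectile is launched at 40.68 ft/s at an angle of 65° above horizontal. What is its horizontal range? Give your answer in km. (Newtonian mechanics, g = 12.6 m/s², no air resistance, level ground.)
R = v₀² sin(2θ) / g (with unit conversion) = 0.009347 km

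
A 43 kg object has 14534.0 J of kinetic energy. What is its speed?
KE = ½mv² → v = √(2KE/m) = √(2×14534.0/43) = 26.0 m/s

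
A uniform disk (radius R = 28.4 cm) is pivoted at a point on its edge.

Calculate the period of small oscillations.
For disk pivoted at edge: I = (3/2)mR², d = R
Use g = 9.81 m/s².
I/m = (3/2)R² = 0.121 m²; d = R = 0.284 m
T = 2π√((3/2)R²/(gR)) = 2π√(3R/(2g)) = 1.309 s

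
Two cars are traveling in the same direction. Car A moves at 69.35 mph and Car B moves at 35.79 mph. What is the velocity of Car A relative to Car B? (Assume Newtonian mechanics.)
v_rel = v_A - v_B = 69.35 - 35.79 = 33.56 mph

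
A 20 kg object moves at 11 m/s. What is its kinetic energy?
KE = ½mv² = ½×20×11² = 1210.0 J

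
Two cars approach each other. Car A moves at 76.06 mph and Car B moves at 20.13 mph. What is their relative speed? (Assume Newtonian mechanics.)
v_rel = v_A + v_B = 76.06 + 20.13 = 96.19 mph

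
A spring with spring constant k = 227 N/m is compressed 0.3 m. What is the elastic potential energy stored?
PE = ½kx² = ½×227×0.3² = 10.21 J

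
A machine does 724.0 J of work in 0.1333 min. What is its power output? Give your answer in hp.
P = W/t = 724 J / 7.998 s = 90.52 W = 0.1214 hp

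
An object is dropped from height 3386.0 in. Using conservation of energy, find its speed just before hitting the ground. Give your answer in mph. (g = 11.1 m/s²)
mgh = ½mv² → v = √(2gh) = √(2×11.1×86) = 43.7 m/s = 97.74 mph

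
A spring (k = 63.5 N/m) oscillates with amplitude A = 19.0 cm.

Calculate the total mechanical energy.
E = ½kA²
E = ½kA² = ½×63.5×(0.19)² = 1.146 J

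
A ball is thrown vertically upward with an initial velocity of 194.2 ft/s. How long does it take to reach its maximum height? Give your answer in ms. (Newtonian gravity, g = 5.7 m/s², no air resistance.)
t_up = v₀/g (with unit conversion) = 10380.0 ms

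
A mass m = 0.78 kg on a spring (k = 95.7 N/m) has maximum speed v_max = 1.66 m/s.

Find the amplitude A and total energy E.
½mv²_max = ½kA² → A = v_max√(m/k) = 1.66×√(0.78/95.7) = 0.1499 m = 14.99 cm
E = ½mv²_max = ½×0.78×1.66² = 1.075 J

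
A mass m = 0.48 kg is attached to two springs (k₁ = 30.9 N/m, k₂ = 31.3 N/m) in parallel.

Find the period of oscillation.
k_eq = k₁+k₂ = 62.2 N/m
T = 2π√(m/k_eq) = 2π√(0.48/62.2) = 0.552 s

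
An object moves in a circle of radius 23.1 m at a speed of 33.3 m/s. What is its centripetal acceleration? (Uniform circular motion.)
a_c = v²/r = 33.3²/23.1 = 1108.89/23.1 = 48.0 m/s²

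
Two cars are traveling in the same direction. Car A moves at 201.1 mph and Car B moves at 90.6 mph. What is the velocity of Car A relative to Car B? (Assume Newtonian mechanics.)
v_rel = v_A - v_B = 201.1 - 90.6 = 110.5 mph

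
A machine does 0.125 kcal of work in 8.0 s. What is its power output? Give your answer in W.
P = W/t = 523 J / 8 s = 65.38 W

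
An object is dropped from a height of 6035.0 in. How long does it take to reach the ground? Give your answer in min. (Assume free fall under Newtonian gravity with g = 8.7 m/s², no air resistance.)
t = √(2h/g) (with unit conversion) = 0.09894 min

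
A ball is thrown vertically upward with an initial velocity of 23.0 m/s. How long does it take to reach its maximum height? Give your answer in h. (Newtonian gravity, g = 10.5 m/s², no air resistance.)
t_up = v₀/g (with unit conversion) = 0.0006085 h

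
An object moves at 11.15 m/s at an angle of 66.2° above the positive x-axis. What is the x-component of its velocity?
vₓ = v cos(θ) = 11.15 × cos(66.2°) = 4.5 m/s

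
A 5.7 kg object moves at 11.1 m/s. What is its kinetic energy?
KE = ½mv² = ½×5.7×11.1² = 351.1485 J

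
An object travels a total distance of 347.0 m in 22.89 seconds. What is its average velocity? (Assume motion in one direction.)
v_avg = Δd / Δt = 347.0 / 22.89 = 15.16 m/s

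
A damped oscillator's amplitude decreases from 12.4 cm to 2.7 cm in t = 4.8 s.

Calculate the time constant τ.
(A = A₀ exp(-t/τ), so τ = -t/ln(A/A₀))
A/A₀ = 2.7/12.4 = 0.2177; ln(A/A₀) = -1.524
τ = −t/ln(A/A₀) = −4.8/-1.524 = 3.149 s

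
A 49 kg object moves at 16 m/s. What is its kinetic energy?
KE = ½mv² = ½×49×16² = 6272.0 J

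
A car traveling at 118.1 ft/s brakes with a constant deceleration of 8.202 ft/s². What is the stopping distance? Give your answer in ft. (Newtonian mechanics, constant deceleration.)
d = v₀² / (2a) (with unit conversion) = 850.3 ft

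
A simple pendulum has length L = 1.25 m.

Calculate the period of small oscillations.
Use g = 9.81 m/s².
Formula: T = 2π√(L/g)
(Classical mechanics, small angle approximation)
T = 2π√(L/g) = 2π√(1.25/9.81) = 2.243 s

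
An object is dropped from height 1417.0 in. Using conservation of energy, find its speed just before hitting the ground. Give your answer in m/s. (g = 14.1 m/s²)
mgh = ½mv² → v = √(2gh) = √(2×14.1×35.99) = 31.86 m/s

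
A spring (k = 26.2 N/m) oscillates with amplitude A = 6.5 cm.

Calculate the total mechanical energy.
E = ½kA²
E = ½kA² = ½×26.2×(0.065)² = 0.05535 J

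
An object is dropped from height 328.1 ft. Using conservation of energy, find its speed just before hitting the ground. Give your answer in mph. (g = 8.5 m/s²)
mgh = ½mv² → v = √(2gh) = √(2×8.5×100) = 41.23 m/s = 92.23 mph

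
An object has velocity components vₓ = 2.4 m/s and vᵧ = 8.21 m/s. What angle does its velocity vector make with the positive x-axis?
θ = arctan(vᵧ/vₓ) = arctan(8.21/2.4) = 73.7°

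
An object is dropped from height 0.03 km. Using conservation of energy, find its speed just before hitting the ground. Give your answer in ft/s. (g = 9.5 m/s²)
mgh = ½mv² → v = √(2gh) = √(2×9.5×30) = 23.87 m/s = 78.33 ft/s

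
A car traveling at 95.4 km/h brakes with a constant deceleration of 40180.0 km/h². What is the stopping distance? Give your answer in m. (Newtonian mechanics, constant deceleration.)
d = v₀² / (2a) (with unit conversion) = 113.3 m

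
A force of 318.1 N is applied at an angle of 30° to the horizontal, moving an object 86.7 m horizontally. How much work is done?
W = Fd cosθ = 318.1×86.7×cos(30°) = 23884.0 J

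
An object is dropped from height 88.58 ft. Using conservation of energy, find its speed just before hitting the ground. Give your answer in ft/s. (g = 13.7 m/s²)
mgh = ½mv² → v = √(2gh) = √(2×13.7×27) = 27.2 m/s = 89.24 ft/s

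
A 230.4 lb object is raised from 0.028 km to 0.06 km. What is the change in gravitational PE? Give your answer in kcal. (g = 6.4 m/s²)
ΔPE = mg(h₂ − h₁) = 104.5 kg × 6.4 m/s² × (60 − 28) m = 2.14e+04 J = 5.115 kcal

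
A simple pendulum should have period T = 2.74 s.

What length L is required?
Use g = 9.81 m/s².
T = 2π√(L/g) → L = g(T/2π)² = 9.81×(2.74/2π)² = 1.866 m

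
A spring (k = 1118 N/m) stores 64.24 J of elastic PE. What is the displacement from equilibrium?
PE = ½kx² → x = √(2PE/k) = √(2×64.24/1118) = 0.339 m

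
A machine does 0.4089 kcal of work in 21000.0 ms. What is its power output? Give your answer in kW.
P = W/t = 1711 J / 21 s = 81.47 W = 0.08147 kW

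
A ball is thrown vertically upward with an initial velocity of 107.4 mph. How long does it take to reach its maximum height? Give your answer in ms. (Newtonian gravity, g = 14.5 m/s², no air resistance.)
t_up = v₀/g (with unit conversion) = 3311.0 ms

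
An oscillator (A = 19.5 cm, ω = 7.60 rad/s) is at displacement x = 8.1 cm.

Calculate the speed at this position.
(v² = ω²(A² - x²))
v = ω√(A² − x²) = 7.6×√(0.195² − 0.081²) = 1.348 m/s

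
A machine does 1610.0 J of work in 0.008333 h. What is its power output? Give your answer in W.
P = W/t = 1610 J / 30 s = 53.67 W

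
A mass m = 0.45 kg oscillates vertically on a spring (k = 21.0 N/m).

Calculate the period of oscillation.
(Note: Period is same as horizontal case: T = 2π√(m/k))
T = 2π√(m/k) = 2π√(0.45/21.0) = 0.9198 s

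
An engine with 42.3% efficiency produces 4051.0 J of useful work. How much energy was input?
W_in = W_out/η = 4051.0/0.423 = 9576.8 J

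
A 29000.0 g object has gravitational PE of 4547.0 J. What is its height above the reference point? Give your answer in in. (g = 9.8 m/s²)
PE = mgh → h = PE/(mg) = 4547 J / (29 kg × 9.8 m/s²) = 16 m = 629.9 in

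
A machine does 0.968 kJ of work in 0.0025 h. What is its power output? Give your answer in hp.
P = W/t = 968 J / 9 s = 107.6 W = 0.1442 hp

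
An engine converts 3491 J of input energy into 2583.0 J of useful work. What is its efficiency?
η = W_out/W_in = 2583.0/3491 = 0.7399 = 73.99%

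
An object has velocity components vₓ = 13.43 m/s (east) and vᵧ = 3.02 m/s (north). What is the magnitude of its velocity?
|v| = √(vₓ² + vᵧ²) = √(13.43² + 3.02²) = √(189.485) = 13.77 m/s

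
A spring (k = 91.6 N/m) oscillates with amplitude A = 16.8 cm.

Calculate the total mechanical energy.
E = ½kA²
E = ½kA² = ½×91.6×(0.168)² = 1.293 J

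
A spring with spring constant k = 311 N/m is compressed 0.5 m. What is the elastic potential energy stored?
PE = ½kx² = ½×311×0.5² = 38.88 J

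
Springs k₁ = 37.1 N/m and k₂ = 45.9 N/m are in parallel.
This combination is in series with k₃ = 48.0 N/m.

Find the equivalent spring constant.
k₁₂ = k₁ + k₂ = 83 N/m (parallel)
1/k_eq = 1/k₁₂ + 1/k₃ → k_eq = 30.41 N/m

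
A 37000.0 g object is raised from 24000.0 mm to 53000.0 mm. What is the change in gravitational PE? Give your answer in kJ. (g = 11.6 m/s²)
ΔPE = mg(h₂ − h₁) = 37 kg × 11.6 m/s² × (53 − 24) m = 1.245e+04 J = 12.45 kJ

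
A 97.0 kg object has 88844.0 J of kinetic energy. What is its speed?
KE = ½mv² → v = √(2KE/m) = √(2×88844.0/97.0) = 42.8 m/s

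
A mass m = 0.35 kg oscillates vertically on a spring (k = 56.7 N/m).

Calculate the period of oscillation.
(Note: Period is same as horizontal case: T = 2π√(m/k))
T = 2π√(m/k) = 2π√(0.35/56.7) = 0.4937 s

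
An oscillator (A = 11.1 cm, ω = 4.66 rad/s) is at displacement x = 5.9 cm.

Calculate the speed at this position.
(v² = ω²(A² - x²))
v = ω√(A² − x²) = 4.66×√(0.111² − 0.059²) = 0.4381 m/s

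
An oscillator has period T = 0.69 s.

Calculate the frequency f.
f = 1/T = 1/0.69 = 1.449 Hz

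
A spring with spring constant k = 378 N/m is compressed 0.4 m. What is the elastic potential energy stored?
PE = ½kx² = ½×378×0.4² = 30.24 J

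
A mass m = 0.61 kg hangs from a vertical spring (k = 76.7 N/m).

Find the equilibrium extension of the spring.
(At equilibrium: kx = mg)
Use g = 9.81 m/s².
x_eq = mg/k = 0.61×9.81/76.7 = 0.07802 m = 7.802 cm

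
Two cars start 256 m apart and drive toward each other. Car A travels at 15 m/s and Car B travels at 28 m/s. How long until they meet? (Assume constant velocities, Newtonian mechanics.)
Combined speed: v_combined = 15 + 28 = 43 m/s
Time to meet: t = d/43 = 256/43 = 5.95 s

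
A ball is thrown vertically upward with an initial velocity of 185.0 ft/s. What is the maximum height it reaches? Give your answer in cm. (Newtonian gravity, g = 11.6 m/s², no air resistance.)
h_max = v₀²/(2g) (with unit conversion) = 13710.0 cm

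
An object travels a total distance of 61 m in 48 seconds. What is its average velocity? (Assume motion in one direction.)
v_avg = Δd / Δt = 61 / 48 = 1.27 m/s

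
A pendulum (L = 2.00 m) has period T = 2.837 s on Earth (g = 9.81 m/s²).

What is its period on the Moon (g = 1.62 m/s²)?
T = 2π√(L/g), so T_moon/T_earth = √(g_earth/g_moon)
T_moon = 2π√(2.0/1.62) = 6.981 s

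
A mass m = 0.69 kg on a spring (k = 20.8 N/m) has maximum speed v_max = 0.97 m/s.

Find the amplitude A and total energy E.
½mv²_max = ½kA² → A = v_max√(m/k) = 0.97×√(0.69/20.8) = 0.1767 m = 17.67 cm
E = ½mv²_max = ½×0.69×0.97² = 0.3246 J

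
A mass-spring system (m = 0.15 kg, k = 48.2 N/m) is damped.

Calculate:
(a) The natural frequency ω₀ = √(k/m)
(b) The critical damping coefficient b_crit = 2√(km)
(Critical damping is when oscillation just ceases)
ω₀ = √(k/m) = √(48.2/0.15) = 17.93 rad/s
b_crit = 2√(km) = 2√(48.2×0.15) = 5.378 kg/s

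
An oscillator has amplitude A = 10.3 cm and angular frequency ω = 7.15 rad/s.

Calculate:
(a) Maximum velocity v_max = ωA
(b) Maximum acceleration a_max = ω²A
v_max = ωA = 7.15×0.103 = 0.7365 m/s
a_max = ω²A = 7.15²×0.103 = 5.266 m/s²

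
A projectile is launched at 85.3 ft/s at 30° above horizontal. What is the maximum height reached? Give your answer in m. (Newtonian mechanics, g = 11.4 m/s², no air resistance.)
H = v₀²sin²(θ)/(2g) (with unit conversion) = 7.412 m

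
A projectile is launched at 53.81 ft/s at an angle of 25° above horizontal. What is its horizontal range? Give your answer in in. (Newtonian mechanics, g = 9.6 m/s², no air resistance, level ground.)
R = v₀² sin(2θ) / g (with unit conversion) = 845.1 in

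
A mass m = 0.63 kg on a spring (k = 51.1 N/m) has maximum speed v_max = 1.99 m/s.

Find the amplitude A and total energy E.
½mv²_max = ½kA² → A = v_max√(m/k) = 1.99×√(0.63/51.1) = 0.221 m = 22.1 cm
E = ½mv²_max = ½×0.63×1.99² = 1.247 J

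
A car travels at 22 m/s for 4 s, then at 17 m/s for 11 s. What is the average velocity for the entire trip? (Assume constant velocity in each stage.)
d₁ = v₁t₁ = 22 × 4 = 88 m
d₂ = v₂t₂ = 17 × 11 = 187 m
d_total = 275 m, t_total = 15 s
v_avg = d_total/t_total = 275/15 = 18.33 m/s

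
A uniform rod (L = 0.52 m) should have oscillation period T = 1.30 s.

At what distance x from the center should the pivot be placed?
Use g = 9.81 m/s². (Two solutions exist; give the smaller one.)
T = 2π√((L²/12 + x²)/(gx)). Let c = T²g/(4π²) = 0.4199.
x² − cx + L²/12 = 0 → x = (c − √(c² − L²/3))/2 = 0.06316 m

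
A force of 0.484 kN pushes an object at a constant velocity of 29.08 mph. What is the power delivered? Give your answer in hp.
P = Fv = 484 N × 13 m/s = 6292 W = 8.438 hp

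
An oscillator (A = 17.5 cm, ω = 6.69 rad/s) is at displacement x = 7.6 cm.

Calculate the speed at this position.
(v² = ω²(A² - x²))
v = ω√(A² − x²) = 6.69×√(0.175² − 0.076²) = 1.055 m/s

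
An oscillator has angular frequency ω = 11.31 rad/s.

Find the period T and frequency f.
T = 2π/ω = 2π/11.31 = 0.5555 s; f = ω/2π = 1.8 Hz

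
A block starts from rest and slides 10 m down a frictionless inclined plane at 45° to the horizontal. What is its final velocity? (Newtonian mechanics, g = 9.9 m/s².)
a = g sin(θ) = 9.9 × sin(45°) = 7.0 m/s²
v = √(2ad) = √(2 × 7.0 × 10) = 11.83 m/s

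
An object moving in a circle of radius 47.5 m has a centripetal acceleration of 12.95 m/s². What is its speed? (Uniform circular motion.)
v = √(a_c × r) = √(12.95 × 47.5) = 24.8 m/s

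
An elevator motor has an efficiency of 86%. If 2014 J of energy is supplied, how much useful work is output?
W_out = η × W_in = 0.86 × 2014 = 1732.0 J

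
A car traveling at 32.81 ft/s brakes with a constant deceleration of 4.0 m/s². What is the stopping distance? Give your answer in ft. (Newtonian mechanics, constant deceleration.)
d = v₀² / (2a) (with unit conversion) = 41.01 ft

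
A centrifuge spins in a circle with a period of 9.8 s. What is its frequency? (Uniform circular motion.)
f = 1/T = 1/9.8 = 0.102 Hz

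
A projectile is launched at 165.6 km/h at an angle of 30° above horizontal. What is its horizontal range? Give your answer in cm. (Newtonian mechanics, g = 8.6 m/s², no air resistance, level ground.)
R = v₀² sin(2θ) / g (with unit conversion) = 21310.0 cm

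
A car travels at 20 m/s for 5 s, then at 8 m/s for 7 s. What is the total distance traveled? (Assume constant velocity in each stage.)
d₁ = v₁t₁ = 20 × 5 = 100 m
d₂ = v₂t₂ = 8 × 7 = 56 m
d_total = 100 + 56 = 156 m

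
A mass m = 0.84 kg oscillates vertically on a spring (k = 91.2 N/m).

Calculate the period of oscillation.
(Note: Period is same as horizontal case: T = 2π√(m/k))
T = 2π√(m/k) = 2π√(0.84/91.2) = 0.603 s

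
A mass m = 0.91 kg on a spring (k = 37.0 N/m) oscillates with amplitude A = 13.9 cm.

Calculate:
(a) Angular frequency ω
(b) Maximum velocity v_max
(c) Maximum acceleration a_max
ω = √(k/m) = √(37.0/0.91) = 6.376 rad/s
v_max = ωA = 6.376×0.139 = 0.8863 m/s
a_max = ω²A = 6.376²×0.139 = 5.652 m/s²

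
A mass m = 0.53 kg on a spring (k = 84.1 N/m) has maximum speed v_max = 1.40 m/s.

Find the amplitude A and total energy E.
½mv²_max = ½kA² → A = v_max√(m/k) = 1.4×√(0.53/84.1) = 0.1111 m = 11.11 cm
E = ½mv²_max = ½×0.53×1.4² = 0.5194 J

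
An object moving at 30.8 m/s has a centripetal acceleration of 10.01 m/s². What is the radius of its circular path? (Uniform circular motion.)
r = v²/a_c = 30.8²/10.01 = 94.77 m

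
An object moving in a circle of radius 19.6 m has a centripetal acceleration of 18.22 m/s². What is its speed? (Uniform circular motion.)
v = √(a_c × r) = √(18.22 × 19.6) = 18.9 m/s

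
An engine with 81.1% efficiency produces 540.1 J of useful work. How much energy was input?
W_in = W_out/η = 540.1/0.811 = 665.97 J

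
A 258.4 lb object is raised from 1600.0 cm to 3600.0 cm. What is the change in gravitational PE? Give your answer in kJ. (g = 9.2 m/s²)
ΔPE = mg(h₂ − h₁) = 117.2 kg × 9.2 m/s² × (36 − 16) m = 2.157e+04 J = 21.57 kJ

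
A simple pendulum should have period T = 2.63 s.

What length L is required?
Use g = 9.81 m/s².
T = 2π√(L/g) → L = g(T/2π)² = 9.81×(2.63/2π)² = 1.719 m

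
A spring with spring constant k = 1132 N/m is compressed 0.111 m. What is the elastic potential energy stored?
PE = ½kx² = ½×1132×0.111² = 6.974 J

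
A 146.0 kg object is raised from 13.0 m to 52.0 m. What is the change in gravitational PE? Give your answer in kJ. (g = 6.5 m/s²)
ΔPE = mg(h₂ − h₁) = 146 kg × 6.5 m/s² × (52 − 13) m = 3.701e+04 J = 37.01 kJ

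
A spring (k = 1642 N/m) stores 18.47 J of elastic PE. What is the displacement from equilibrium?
PE = ½kx² → x = √(2PE/k) = √(2×18.47/1642) = 0.15 m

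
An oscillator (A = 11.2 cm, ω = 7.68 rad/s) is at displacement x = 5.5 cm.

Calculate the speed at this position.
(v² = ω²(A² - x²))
v = ω√(A² − x²) = 7.68×√(0.112² − 0.055²) = 0.7493 m/s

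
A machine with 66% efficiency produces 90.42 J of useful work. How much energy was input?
W_in = W_out/η = 90.42/0.66 = 137.0 J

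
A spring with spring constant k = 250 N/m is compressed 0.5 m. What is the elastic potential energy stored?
PE = ½kx² = ½×250×0.5² = 31.25 J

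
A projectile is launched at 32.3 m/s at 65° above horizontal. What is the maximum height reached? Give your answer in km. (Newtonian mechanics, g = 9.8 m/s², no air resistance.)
H = v₀²sin²(θ)/(2g) (with unit conversion) = 0.04372 km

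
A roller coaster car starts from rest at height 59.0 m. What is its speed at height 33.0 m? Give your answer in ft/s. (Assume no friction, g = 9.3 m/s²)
mgh₁ = ½mv₂² + mgh₂ → v₂ = √(2g(h₁−h₂)) = √(2×9.3×(59−33)) = 21.99 m/s = 72.15 ft/s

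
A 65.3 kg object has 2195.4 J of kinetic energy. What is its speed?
KE = ½mv² → v = √(2KE/m) = √(2×2195.4/65.3) = 8.2 m/s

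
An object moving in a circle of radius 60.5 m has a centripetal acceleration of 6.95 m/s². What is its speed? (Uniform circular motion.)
v = √(a_c × r) = √(6.95 × 60.5) = 20.51 m/s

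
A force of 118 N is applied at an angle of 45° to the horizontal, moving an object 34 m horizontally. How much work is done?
W = Fd cosθ = 118×34×cos(45°) = 2836.9 J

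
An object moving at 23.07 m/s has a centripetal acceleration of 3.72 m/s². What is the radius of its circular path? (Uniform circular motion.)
r = v²/a_c = 23.07²/3.72 = 143.07 m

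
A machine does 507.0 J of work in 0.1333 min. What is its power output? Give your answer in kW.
P = W/t = 507 J / 7.998 s = 63.39 W = 0.06339 kW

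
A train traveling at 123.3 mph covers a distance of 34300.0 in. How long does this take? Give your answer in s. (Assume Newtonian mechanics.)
t = d/v (with unit conversion) = 15.81 s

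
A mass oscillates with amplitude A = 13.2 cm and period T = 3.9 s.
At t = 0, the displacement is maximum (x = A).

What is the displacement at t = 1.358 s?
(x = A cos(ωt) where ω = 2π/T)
ω = 2π/T = 2π/3.9 = 1.611 rad/s
x = A cos(ωt) = 13.2×cos(1.611×1.358) = -7.638 cm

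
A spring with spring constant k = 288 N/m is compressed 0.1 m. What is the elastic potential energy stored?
PE = ½kx² = ½×288×0.1² = 1.44 J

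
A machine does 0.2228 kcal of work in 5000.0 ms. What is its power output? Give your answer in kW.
P = W/t = 932.2 J / 5 s = 186.4 W = 0.1864 kW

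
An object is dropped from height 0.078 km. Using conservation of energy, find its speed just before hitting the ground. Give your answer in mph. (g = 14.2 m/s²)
mgh = ½mv² → v = √(2gh) = √(2×14.2×78) = 47.07 m/s = 105.3 mph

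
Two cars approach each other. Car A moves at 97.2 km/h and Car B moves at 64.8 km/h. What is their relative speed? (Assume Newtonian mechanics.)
v_rel = v_A + v_B = 97.2 + 64.8 = 162.0 km/h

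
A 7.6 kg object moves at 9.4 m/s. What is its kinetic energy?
KE = ½mv² = ½×7.6×9.4² = 335.768 J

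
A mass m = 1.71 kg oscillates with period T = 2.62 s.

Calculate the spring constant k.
T = 2π√(m/k) → k = m(2π/T)² = 1.71×(2π/2.62)² = 9.835 N/m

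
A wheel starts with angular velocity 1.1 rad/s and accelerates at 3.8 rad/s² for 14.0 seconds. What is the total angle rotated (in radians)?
θ = ω₀t + ½αt² = 1.1×14.0 + ½×3.8×14.0² = 387.8 rad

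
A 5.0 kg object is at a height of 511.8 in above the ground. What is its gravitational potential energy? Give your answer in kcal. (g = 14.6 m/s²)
PE = mgh = 5 kg × 14.6 m/s² × 13 m = 949 J = 0.2268 kcal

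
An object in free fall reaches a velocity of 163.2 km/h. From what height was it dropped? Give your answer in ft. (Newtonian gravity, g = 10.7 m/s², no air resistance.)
h = v²/(2g) (with unit conversion) = 315.1 ft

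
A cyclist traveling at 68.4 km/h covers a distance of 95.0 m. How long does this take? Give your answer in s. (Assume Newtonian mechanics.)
t = d/v (with unit conversion) = 5.0 s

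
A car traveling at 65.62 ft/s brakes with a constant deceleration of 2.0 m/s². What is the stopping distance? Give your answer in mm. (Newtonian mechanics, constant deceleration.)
d = v₀² / (2a) (with unit conversion) = 100000.0 mm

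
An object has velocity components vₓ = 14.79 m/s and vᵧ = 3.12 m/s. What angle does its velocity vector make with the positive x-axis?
θ = arctan(vᵧ/vₓ) = arctan(3.12/14.79) = 11.91°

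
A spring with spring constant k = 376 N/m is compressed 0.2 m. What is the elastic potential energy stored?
PE = ½kx² = ½×376×0.2² = 7.52 J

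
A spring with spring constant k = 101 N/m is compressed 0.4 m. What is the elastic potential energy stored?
PE = ½kx² = ½×101×0.4² = 8.08 J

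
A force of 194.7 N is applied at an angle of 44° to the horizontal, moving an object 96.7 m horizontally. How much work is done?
W = Fd cosθ = 194.7×96.7×cos(44°) = 13543.0 J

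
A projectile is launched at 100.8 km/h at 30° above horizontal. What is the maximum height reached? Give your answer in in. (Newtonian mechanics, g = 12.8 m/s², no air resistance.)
H = v₀²sin²(θ)/(2g) (with unit conversion) = 301.4 in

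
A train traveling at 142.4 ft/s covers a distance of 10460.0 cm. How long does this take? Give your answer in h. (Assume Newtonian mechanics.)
t = d/v (with unit conversion) = 0.0006694 h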